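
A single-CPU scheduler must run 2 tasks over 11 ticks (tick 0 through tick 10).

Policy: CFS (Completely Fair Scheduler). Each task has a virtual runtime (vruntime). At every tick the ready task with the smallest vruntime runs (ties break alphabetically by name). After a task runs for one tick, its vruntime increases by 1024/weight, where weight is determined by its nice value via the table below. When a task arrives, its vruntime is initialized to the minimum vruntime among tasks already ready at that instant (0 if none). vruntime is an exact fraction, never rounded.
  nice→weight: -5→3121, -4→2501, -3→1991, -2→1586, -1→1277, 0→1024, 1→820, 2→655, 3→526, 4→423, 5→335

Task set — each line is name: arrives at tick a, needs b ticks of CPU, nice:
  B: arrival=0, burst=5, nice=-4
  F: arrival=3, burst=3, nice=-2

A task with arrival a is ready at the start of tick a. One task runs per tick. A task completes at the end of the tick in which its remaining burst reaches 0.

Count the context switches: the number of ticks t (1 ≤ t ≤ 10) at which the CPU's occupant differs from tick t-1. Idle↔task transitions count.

t=0: vr[B=0] → run B
t=1: vr[B=1024/2501] → run B
t=2: vr[B=2048/2501] → run B
t=3: vr[B=3072/2501 F=3072/2501] → run B
t=4: vr[B=4096/2501 F=3072/2501] → run F
t=5: vr[B=4096/2501 F=60928/32513] → run B
t=6: vr[F=60928/32513] → run F
t=7: vr[F=81920/32513] → run F
t=8: (idle)
t=9: (idle)
t=10: (idle)

context switches = 4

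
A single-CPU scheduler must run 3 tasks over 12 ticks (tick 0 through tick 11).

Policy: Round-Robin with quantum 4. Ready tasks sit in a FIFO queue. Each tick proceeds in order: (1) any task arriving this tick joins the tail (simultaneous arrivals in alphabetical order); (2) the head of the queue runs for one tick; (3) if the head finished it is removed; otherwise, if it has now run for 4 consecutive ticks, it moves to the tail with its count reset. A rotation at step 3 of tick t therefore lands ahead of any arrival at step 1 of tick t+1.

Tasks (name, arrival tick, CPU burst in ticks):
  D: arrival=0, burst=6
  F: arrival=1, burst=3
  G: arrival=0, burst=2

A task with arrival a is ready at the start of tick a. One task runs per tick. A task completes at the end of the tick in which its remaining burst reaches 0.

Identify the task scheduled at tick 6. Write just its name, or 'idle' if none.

t=0: queue=[D,G] q_used=0 → run D
t=1: queue=[D,G,F] q_used=1 → run D
t=2: queue=[D,G,F] q_used=2 → run D
t=3: queue=[D,G,F] q_used=3 → run D
t=4: queue=[G,F,D] q_used=0 → run G
t=5: queue=[G,F,D] q_used=1 → run G
t=6: queue=[F,D] q_used=0 → run F
t=7: queue=[F,D] q_used=1 → run F
t=8: queue=[F,D] q_used=2 → run F
t=9: queue=[D] q_used=0 → run D
t=10: queue=[D] q_used=1 → run D
t=11: (idle)

running at tick 6 = F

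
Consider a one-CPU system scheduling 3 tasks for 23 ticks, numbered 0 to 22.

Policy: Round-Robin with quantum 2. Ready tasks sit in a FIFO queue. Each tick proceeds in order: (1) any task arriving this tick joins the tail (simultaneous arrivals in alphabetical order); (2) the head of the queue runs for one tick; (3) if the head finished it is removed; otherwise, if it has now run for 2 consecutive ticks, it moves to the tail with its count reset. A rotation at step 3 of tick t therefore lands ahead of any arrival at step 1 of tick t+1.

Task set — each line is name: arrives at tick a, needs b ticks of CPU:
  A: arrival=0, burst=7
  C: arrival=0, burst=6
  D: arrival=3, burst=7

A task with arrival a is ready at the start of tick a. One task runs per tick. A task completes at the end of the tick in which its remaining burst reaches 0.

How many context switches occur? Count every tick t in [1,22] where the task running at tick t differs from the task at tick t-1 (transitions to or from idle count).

context switches = 10

t=0: queue=[A,C] q_used=0 → run A
t=1: queue=[A,C] q_used=1 → run A
t=2: queue=[C,A] q_used=0 → run C
t=3: queue=[C,A,D] q_used=1 → run C
t=4: queue=[A,D,C] q_used=0 → run A
t=5: queue=[A,D,C] q_used=1 → run A
t=6: queue=[D,C,A] q_used=0 → run D
t=7: queue=[D,C,A] q_used=1 → run D
t=8: queue=[C,A,D] q_used=0 → run C
t=9: queue=[C,A,D] q_used=1 → run C
t=10: queue=[A,D,C] q_used=0 → run A
t=11: queue=[A,D,C] q_used=1 → run A
t=12: queue=[D,C,A] q_used=0 → run D
t=13: queue=[D,C,A] q_used=1 → run D
t=14: queue=[C,A,D] q_used=0 → run C
t=15: queue=[C,A,D] q_used=1 → run C
t=16: queue=[A,D] q_used=0 → run A
t=17: queue=[D] q_used=0 → run D
t=18: queue=[D] q_used=1 → run D
t=19: queue=[D] q_used=0 → run D
t=20: (idle)
t=21: (idle)
t=22: (idle)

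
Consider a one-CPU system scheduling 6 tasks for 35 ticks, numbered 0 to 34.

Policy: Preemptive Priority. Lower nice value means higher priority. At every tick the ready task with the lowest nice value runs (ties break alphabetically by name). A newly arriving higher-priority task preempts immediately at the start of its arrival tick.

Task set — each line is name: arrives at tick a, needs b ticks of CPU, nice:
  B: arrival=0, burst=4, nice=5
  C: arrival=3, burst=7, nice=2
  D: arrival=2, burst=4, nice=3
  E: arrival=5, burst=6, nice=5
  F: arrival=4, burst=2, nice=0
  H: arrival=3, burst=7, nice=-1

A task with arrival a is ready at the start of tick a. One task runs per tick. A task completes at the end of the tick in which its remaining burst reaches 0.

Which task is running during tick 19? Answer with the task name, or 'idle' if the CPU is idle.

t=0: ready={B} → run B
t=1: ready={B} → run B
t=2: ready={B,D} → run D
t=3: ready={B,C,D,H} → run H
t=4: ready={B,C,D,F,H} → run H
t=5: ready={B,C,D,E,F,H} → run H
t=6: ready={B,C,D,E,F,H} → run H
t=7: ready={B,C,D,E,F,H} → run H
t=8: ready={B,C,D,E,F,H} → run H
t=9: ready={B,C,D,E,F,H} → run H
t=10: ready={B,C,D,E,F} → run F
t=11: ready={B,C,D,E,F} → run F
t=12: ready={B,C,D,E} → run C
t=13: ready={B,C,D,E} → run C
t=14: ready={B,C,D,E} → run C
t=15: ready={B,C,D,E} → run C
t=16: ready={B,C,D,E} → run C
t=17: ready={B,C,D,E} → run C
t=18: ready={B,C,D,E} → run C
t=19: ready={B,D,E} → run D
t=20: ready={B,D,E} → run D
t=21: ready={B,D,E} → run D
t=22: ready={B,E} → run B
t=23: ready={B,E} → run B
t=24: ready={E} → run E
t=25: ready={E} → run E
t=26: ready={E} → run E
t=27: ready={E} → run E
t=28: ready={E} → run E
t=29: ready={E} → run E
t=30: (idle)
t=31: (idle)
t=32: (idle)
t=33: (idle)
t=34: (idle)

running at tick 19 = D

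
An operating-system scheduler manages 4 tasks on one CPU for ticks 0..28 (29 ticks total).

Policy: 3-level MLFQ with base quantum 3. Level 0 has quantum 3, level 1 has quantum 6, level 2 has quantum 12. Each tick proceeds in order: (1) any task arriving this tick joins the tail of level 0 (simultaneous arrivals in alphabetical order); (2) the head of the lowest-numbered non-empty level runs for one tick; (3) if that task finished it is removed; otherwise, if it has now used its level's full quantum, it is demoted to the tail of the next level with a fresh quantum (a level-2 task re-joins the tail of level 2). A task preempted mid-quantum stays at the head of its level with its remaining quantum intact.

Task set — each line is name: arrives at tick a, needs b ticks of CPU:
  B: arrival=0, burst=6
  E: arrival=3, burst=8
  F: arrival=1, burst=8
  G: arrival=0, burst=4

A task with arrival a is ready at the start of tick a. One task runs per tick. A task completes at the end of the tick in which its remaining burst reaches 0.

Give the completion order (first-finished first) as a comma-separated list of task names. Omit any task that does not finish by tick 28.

completion order = B, G, F, E

t=0: L0/L1/L2 = BG/-/- → run B
t=1: L0/L1/L2 = BGF/-/- → run B
t=2: L0/L1/L2 = BGF/-/- → run B
t=3: L0/L1/L2 = GFE/B/- → run G
t=4: L0/L1/L2 = GFE/B/- → run G
t=5: L0/L1/L2 = GFE/B/- → run G
t=6: L0/L1/L2 = FE/BG/- → run F
t=7: L0/L1/L2 = FE/BG/- → run F
t=8: L0/L1/L2 = FE/BG/- → run F
t=9: L0/L1/L2 = E/BGF/- → run E
t=10: L0/L1/L2 = E/BGF/- → run E
t=11: L0/L1/L2 = E/BGF/- → run E
t=12: L0/L1/L2 = -/BGFE/- → run B
t=13: L0/L1/L2 = -/BGFE/- → run B
t=14: L0/L1/L2 = -/BGFE/- → run B
t=15: L0/L1/L2 = -/GFE/- → run G
t=16: L0/L1/L2 = -/FE/- → run F
t=17: L0/L1/L2 = -/FE/- → run F
t=18: L0/L1/L2 = -/FE/- → run F
t=19: L0/L1/L2 = -/FE/- → run F
t=20: L0/L1/L2 = -/FE/- → run F
t=21: L0/L1/L2 = -/E/- → run E
t=22: L0/L1/L2 = -/E/- → run E
t=23: L0/L1/L2 = -/E/- → run E
t=24: L0/L1/L2 = -/E/- → run E
t=25: L0/L1/L2 = -/E/- → run E
t=26: (idle)
t=27: (idle)
t=28: (idle)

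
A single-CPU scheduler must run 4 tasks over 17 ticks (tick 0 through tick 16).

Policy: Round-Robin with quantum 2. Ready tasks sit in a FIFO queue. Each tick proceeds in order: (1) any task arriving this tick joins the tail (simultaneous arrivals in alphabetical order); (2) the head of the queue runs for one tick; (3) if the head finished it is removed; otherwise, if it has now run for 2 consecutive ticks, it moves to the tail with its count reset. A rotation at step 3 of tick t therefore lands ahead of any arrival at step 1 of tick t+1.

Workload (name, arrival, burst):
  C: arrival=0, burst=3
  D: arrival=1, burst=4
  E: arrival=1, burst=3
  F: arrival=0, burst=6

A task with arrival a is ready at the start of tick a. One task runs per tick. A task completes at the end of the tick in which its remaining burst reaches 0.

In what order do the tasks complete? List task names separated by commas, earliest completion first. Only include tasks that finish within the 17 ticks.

completion order = C, D, E, F

t=0: queue=[C,F] q_used=0 → run C
t=1: queue=[C,F,D,E] q_used=1 → run C
t=2: queue=[F,D,E,C] q_used=0 → run F
t=3: queue=[F,D,E,C] q_used=1 → run F
t=4: queue=[D,E,C,F] q_used=0 → run D
t=5: queue=[D,E,C,F] q_used=1 → run D
t=6: queue=[E,C,F,D] q_used=0 → run E
t=7: queue=[E,C,F,D] q_used=1 → run E
t=8: queue=[C,F,D,E] q_used=0 → run C
t=9: queue=[F,D,E] q_used=0 → run F
t=10: queue=[F,D,E] q_used=1 → run F
t=11: queue=[D,E,F] q_used=0 → run D
t=12: queue=[D,E,F] q_used=1 → run D
t=13: queue=[E,F] q_used=0 → run E
t=14: queue=[F] q_used=0 → run F
t=15: queue=[F] q_used=1 → run F
t=16: (idle)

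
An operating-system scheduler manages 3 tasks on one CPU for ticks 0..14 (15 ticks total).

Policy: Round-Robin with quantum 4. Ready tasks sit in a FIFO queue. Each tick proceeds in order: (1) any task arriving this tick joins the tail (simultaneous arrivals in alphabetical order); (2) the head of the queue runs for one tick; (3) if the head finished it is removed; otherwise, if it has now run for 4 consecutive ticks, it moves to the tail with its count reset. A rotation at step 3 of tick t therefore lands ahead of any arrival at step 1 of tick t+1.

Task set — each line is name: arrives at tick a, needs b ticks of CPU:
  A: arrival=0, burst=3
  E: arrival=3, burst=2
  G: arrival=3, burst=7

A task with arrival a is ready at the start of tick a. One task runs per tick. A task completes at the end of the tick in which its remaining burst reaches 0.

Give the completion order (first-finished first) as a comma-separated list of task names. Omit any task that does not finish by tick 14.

t=0: queue=[A] q_used=0 → run A
t=1: queue=[A] q_used=1 → run A
t=2: queue=[A] q_used=2 → run A
t=3: queue=[E,G] q_used=0 → run E
t=4: queue=[E,G] q_used=1 → run E
t=5: queue=[G] q_used=0 → run G
t=6: queue=[G] q_used=1 → run G
t=7: queue=[G] q_used=2 → run G
t=8: queue=[G] q_used=3 → run G
t=9: queue=[G] q_used=0 → run G
t=10: queue=[G] q_used=1 → run G
t=11: queue=[G] q_used=2 → run G
t=12: (idle)
t=13: (idle)
t=14: (idle)

completion order = A, E, G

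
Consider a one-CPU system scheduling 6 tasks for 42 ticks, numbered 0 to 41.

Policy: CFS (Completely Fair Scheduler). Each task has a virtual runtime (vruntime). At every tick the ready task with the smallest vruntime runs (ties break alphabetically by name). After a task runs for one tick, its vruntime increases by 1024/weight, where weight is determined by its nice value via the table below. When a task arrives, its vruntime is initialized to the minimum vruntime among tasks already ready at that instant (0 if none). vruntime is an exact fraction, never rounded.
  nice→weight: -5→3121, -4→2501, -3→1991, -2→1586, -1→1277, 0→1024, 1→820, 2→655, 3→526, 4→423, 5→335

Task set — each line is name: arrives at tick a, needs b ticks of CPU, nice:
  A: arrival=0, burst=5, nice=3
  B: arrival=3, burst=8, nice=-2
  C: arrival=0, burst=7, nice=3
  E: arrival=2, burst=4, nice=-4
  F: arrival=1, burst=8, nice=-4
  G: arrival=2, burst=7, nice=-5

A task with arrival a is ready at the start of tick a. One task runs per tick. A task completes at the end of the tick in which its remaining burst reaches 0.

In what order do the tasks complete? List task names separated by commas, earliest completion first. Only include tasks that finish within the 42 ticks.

completion order = E, G, F, B, A, C

t=0: vr[A=0 C=0] → run A
t=1: vr[A=512/263 C=0 F=0] → run C
t=2: vr[A=512/263 C=512/263 E=0 F=0 G=0] → run E
t=3: vr[A=512/263 B=0 C=512/263 E=1024/2501 F=0 G=0] → run B
t=4: vr[A=512/263 B=512/793 C=512/263 E=1024/2501 F=0 G=0] → run F
t=5: vr[A=512/263 B=512/793 C=512/263 E=1024/2501 F=1024/2501 G=0] → run G
t=6: vr[A=512/263 B=512/793 C=512/263 E=1024/2501 F=1024/2501 G=1024/3121] → run G
t=7: vr[A=512/263 B=512/793 C=512/263 E=1024/2501 F=1024/2501 G=2048/3121] → run E
t=8: vr[A=512/263 B=512/793 C=512/263 E=2048/2501 F=1024/2501 G=2048/3121] → run F
t=9: vr[A=512/263 B=512/793 C=512/263 E=2048/2501 F=2048/2501 G=2048/3121] → run B
t=10: vr[A=512/263 B=1024/793 C=512/263 E=2048/2501 F=2048/2501 G=2048/3121] → run G
t=11: vr[A=512/263 B=1024/793 C=512/263 E=2048/2501 F=2048/2501 G=3072/3121] → run E
t=12: vr[A=512/263 B=1024/793 C=512/263 E=3072/2501 F=2048/2501 G=3072/3121] → run F
t=13: vr[A=512/263 B=1024/793 C=512/263 E=3072/2501 F=3072/2501 G=3072/3121] → run G
t=14: vr[A=512/263 B=1024/793 C=512/263 E=3072/2501 F=3072/2501 G=4096/3121] → run E
t=15: vr[A=512/263 B=1024/793 C=512/263 F=3072/2501 G=4096/3121] → run F
t=16: vr[A=512/263 B=1024/793 C=512/263 F=4096/2501 G=4096/3121] → run B
t=17: vr[A=512/263 B=1536/793 C=512/263 F=4096/2501 G=4096/3121] → run G
t=18: vr[A=512/263 B=1536/793 C=512/263 F=4096/2501 G=5120/3121] → run F
t=19: vr[A=512/263 B=1536/793 C=512/263 F=5120/2501 G=5120/3121] → run G
t=20: vr[A=512/263 B=1536/793 C=512/263 F=5120/2501 G=6144/3121] → run B
t=21: vr[A=512/263 B=2048/793 C=512/263 F=5120/2501 G=6144/3121] → run A
t=22: vr[A=1024/263 B=2048/793 C=512/263 F=5120/2501 G=6144/3121] → run C
t=23: vr[A=1024/263 B=2048/793 C=1024/263 F=5120/2501 G=6144/3121] → run G
t=24: vr[A=1024/263 B=2048/793 C=1024/263 F=5120/2501] → run F
t=25: vr[A=1024/263 B=2048/793 C=1024/263 F=6144/2501] → run F
t=26: vr[A=1024/263 B=2048/793 C=1024/263 F=7168/2501] → run B
t=27: vr[A=1024/263 B=2560/793 C=1024/263 F=7168/2501] → run F
t=28: vr[A=1024/263 B=2560/793 C=1024/263] → run B
t=29: vr[A=1024/263 B=3072/793 C=1024/263] → run B
t=30: vr[A=1024/263 B=3584/793 C=1024/263] → run A
t=31: vr[A=1536/263 B=3584/793 C=1024/263] → run C
t=32: vr[A=1536/263 B=3584/793 C=1536/263] → run B
t=33: vr[A=1536/263 C=1536/263] → run A
t=34: vr[A=2048/263 C=1536/263] → run C
t=35: vr[A=2048/263 C=2048/263] → run A
t=36: vr[C=2048/263] → run C
t=37: vr[C=2560/263] → run C
t=38: vr[C=3072/263] → run C
t=39: (idle)
t=40: (idle)
t=41: (idle)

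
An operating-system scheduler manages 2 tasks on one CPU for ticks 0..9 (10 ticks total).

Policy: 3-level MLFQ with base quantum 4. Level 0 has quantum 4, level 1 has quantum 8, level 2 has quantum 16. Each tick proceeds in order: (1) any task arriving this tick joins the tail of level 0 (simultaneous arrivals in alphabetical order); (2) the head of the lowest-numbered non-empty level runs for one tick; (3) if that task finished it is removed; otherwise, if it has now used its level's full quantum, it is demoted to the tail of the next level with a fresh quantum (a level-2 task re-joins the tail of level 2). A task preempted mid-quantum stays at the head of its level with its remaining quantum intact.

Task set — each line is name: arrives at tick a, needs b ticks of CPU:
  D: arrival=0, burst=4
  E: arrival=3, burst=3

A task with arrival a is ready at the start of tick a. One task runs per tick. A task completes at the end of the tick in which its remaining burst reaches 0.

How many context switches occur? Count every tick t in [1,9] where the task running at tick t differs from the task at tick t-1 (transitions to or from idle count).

t=0: L0/L1/L2 = D/-/- → run D
t=1: L0/L1/L2 = D/-/- → run D
t=2: L0/L1/L2 = D/-/- → run D
t=3: L0/L1/L2 = DE/-/- → run D
t=4: L0/L1/L2 = E/-/- → run E
t=5: L0/L1/L2 = E/-/- → run E
t=6: L0/L1/L2 = E/-/- → run E
t=7: (idle)
t=8: (idle)
t=9: (idle)

context switches = 2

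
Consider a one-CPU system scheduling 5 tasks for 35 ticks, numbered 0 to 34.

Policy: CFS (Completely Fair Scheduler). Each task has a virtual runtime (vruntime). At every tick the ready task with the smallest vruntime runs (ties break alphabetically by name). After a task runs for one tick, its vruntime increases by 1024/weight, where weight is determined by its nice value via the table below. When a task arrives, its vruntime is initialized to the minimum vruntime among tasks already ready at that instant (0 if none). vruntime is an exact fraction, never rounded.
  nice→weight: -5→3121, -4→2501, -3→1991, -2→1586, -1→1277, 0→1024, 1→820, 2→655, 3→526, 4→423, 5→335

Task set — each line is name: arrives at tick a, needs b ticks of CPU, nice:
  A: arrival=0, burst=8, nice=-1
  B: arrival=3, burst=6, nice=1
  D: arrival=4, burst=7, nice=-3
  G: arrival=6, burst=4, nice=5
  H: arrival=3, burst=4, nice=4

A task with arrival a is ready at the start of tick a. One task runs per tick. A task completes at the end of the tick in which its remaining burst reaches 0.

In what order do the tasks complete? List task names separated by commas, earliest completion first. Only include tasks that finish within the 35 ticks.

completion order = D, A, B, H, G

t=0: vr[A=0] → run A
t=1: vr[A=1024/1277] → run A
t=2: vr[A=2048/1277] → run A
t=3: vr[A=3072/1277 B=3072/1277 H=3072/1277] → run A
t=4: vr[A=4096/1277 B=3072/1277 D=3072/1277 H=3072/1277] → run B
t=5: vr[A=4096/1277 B=956672/261785 D=3072/1277 H=3072/1277] → run D
t=6: vr[A=4096/1277 B=956672/261785 D=7424000/2542507 G=3072/1277 H=3072/1277] → run G
t=7: vr[A=4096/1277 B=956672/261785 D=7424000/2542507 G=2336768/427795 H=3072/1277] → run H
t=8: vr[A=4096/1277 B=956672/261785 D=7424000/2542507 G=2336768/427795 H=2607104/540171] → run D
t=9: vr[A=4096/1277 B=956672/261785 D=8731648/2542507 G=2336768/427795 H=2607104/540171] → run A
t=10: vr[A=5120/1277 B=956672/261785 D=8731648/2542507 G=2336768/427795 H=2607104/540171] → run D
t=11: vr[A=5120/1277 B=956672/261785 D=10039296/2542507 G=2336768/427795 H=2607104/540171] → run B
t=12: vr[A=5120/1277 B=1283584/261785 D=10039296/2542507 G=2336768/427795 H=2607104/540171] → run D
t=13: vr[A=5120/1277 B=1283584/261785 D=11346944/2542507 G=2336768/427795 H=2607104/540171] → run A
t=14: vr[A=6144/1277 B=1283584/261785 D=11346944/2542507 G=2336768/427795 H=2607104/540171] → run D
t=15: vr[A=6144/1277 B=1283584/261785 D=12654592/2542507 G=2336768/427795 H=2607104/540171] → run A
t=16: vr[A=7168/1277 B=1283584/261785 D=12654592/2542507 G=2336768/427795 H=2607104/540171] → run H
t=17: vr[A=7168/1277 B=1283584/261785 D=12654592/2542507 G=2336768/427795 H=3914752/540171] → run B
t=18: vr[A=7168/1277 B=1610496/261785 D=12654592/2542507 G=2336768/427795 H=3914752/540171] → run D
t=19: vr[A=7168/1277 B=1610496/261785 D=13962240/2542507 G=2336768/427795 H=3914752/540171] → run G
t=20: vr[A=7168/1277 B=1610496/261785 D=13962240/2542507 G=3644416/427795 H=3914752/540171] → run D
t=21: vr[A=7168/1277 B=1610496/261785 G=3644416/427795 H=3914752/540171] → run A
t=22: vr[B=1610496/261785 G=3644416/427795 H=3914752/540171] → run B
t=23: vr[B=1937408/261785 G=3644416/427795 H=3914752/540171] → run H
t=24: vr[B=1937408/261785 G=3644416/427795 H=1740800/180057] → run B
t=25: vr[B=452864/52357 G=3644416/427795 H=1740800/180057] → run G
t=26: vr[B=452864/52357 G=4952064/427795 H=1740800/180057] → run B
t=27: vr[G=4952064/427795 H=1740800/180057] → run H
t=28: vr[G=4952064/427795] → run G
t=29: (idle)
t=30: (idle)
t=31: (idle)
t=32: (idle)
t=33: (idle)
t=34: (idle)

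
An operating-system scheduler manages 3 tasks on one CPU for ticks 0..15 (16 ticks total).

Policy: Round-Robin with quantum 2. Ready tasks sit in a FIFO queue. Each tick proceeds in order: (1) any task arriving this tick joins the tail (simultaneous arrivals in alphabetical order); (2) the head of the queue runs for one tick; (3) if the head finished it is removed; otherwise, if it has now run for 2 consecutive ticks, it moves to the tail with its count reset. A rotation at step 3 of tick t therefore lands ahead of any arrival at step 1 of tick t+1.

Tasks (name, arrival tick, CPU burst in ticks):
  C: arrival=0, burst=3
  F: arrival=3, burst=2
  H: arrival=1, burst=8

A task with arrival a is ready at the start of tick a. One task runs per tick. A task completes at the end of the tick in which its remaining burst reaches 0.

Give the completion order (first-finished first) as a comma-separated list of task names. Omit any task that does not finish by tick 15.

t=0: queue=[C] q_used=0 → run C
t=1: queue=[C,H] q_used=1 → run C
t=2: queue=[H,C] q_used=0 → run H
t=3: queue=[H,C,F] q_used=1 → run H
t=4: queue=[C,F,H] q_used=0 → run C
t=5: queue=[F,H] q_used=0 → run F
t=6: queue=[F,H] q_used=1 → run F
t=7: queue=[H] q_used=0 → run H
t=8: queue=[H] q_used=1 → run H
t=9: queue=[H] q_used=0 → run H
t=10: queue=[H] q_used=1 → run H
t=11: queue=[H] q_used=0 → run H
t=12: queue=[H] q_used=1 → run H
t=13: (idle)
t=14: (idle)
t=15: (idle)

completion order = C, F, H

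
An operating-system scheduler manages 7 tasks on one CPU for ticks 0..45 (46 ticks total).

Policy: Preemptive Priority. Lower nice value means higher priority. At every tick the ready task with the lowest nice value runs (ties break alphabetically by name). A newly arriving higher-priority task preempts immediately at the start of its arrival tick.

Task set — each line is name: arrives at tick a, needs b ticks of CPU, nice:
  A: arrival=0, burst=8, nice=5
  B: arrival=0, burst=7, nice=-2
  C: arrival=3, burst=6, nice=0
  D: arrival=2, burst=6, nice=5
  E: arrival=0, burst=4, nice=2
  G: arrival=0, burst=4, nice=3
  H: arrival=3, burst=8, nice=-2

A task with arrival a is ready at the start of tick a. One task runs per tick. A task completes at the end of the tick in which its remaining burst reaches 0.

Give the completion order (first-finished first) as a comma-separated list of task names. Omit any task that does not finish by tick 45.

completion order = B, H, C, E, G, A, D

t=0: ready={A,B,E,G} → run B
t=1: ready={A,B,E,G} → run B
t=2: ready={A,B,D,E,G} → run B
t=3: ready={A,B,C,D,E,G,H} → run B
t=4: ready={A,B,C,D,E,G,H} → run B
t=5: ready={A,B,C,D,E,G,H} → run B
t=6: ready={A,B,C,D,E,G,H} → run B
t=7: ready={A,C,D,E,G,H} → run H
t=8: ready={A,C,D,E,G,H} → run H
t=9: ready={A,C,D,E,G,H} → run H
t=10: ready={A,C,D,E,G,H} → run H
t=11: ready={A,C,D,E,G,H} → run H
t=12: ready={A,C,D,E,G,H} → run H
t=13: ready={A,C,D,E,G,H} → run H
t=14: ready={A,C,D,E,G,H} → run H
t=15: ready={A,C,D,E,G} → run C
t=16: ready={A,C,D,E,G} → run C
t=17: ready={A,C,D,E,G} → run C
t=18: ready={A,C,D,E,G} → run C
t=19: ready={A,C,D,E,G} → run C
t=20: ready={A,C,D,E,G} → run C
t=21: ready={A,D,E,G} → run E
t=22: ready={A,D,E,G} → run E
t=23: ready={A,D,E,G} → run E
t=24: ready={A,D,E,G} → run E
t=25: ready={A,D,G} → run G
t=26: ready={A,D,G} → run G
t=27: ready={A,D,G} → run G
t=28: ready={A,D,G} → run G
t=29: ready={A,D} → run A
t=30: ready={A,D} → run A
t=31: ready={A,D} → run A
t=32: ready={A,D} → run A
t=33: ready={A,D} → run A
t=34: ready={A,D} → run A
t=35: ready={A,D} → run A
t=36: ready={A,D} → run A
t=37: ready={D} → run D
t=38: ready={D} → run D
t=39: ready={D} → run D
t=40: ready={D} → run D
t=41: ready={D} → run D
t=42: ready={D} → run D
t=43: (idle)
t=44: (idle)
t=45: (idle)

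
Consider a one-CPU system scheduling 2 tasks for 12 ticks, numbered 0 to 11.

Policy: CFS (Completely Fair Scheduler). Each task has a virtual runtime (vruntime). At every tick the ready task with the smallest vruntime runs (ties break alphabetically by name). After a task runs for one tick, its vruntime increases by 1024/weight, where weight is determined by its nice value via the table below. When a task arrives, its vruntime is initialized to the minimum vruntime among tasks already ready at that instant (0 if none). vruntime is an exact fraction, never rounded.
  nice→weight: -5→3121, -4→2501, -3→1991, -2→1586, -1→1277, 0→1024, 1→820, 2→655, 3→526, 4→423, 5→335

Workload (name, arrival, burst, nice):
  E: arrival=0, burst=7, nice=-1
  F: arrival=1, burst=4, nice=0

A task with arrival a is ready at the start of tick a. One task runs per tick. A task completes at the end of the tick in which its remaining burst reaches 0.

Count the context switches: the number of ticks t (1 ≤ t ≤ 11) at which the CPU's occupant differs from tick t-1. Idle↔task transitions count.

t=0: vr[E=0] → run E
t=1: vr[E=1024/1277 F=1024/1277] → run E
t=2: vr[E=2048/1277 F=1024/1277] → run F
t=3: vr[E=2048/1277 F=2301/1277] → run E
t=4: vr[E=3072/1277 F=2301/1277] → run F
t=5: vr[E=3072/1277 F=3578/1277] → run E
t=6: vr[E=4096/1277 F=3578/1277] → run F
t=7: vr[E=4096/1277 F=4855/1277] → run E
t=8: vr[E=5120/1277 F=4855/1277] → run F
t=9: vr[E=5120/1277] → run E
t=10: vr[E=6144/1277] → run E
t=11: (idle)

context switches = 9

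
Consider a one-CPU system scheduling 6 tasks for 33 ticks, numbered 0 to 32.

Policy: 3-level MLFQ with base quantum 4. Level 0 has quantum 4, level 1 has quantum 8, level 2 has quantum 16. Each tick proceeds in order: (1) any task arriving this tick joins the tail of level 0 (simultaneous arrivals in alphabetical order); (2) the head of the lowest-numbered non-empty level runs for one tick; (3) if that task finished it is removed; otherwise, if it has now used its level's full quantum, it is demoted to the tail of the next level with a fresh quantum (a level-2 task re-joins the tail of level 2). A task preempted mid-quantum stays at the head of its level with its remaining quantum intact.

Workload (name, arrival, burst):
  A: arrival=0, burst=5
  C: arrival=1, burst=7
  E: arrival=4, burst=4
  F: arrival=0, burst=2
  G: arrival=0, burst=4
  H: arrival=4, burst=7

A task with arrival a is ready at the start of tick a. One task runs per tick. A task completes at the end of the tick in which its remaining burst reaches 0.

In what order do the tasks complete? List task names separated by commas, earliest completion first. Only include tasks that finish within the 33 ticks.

completion order = F, G, E, A, C, H

t=0: L0/L1/L2 = AFG/-/- → run A
t=1: L0/L1/L2 = AFGC/-/- → run A
t=2: L0/L1/L2 = AFGC/-/- → run A
t=3: L0/L1/L2 = AFGC/-/- → run A
t=4: L0/L1/L2 = FGCEH/A/- → run F
t=5: L0/L1/L2 = FGCEH/A/- → run F
t=6: L0/L1/L2 = GCEH/A/- → run G
t=7: L0/L1/L2 = GCEH/A/- → run G
t=8: L0/L1/L2 = GCEH/A/- → run G
t=9: L0/L1/L2 = GCEH/A/- → run G
t=10: L0/L1/L2 = CEH/A/- → run C
t=11: L0/L1/L2 = CEH/A/- → run C
t=12: L0/L1/L2 = CEH/A/- → run C
t=13: L0/L1/L2 = CEH/A/- → run C
t=14: L0/L1/L2 = EH/AC/- → run E
t=15: L0/L1/L2 = EH/AC/- → run E
t=16: L0/L1/L2 = EH/AC/- → run E
t=17: L0/L1/L2 = EH/AC/- → run E
t=18: L0/L1/L2 = H/AC/- → run H
t=19: L0/L1/L2 = H/AC/- → run H
t=20: L0/L1/L2 = H/AC/- → run H
t=21: L0/L1/L2 = H/AC/- → run H
t=22: L0/L1/L2 = -/ACH/- → run A
t=23: L0/L1/L2 = -/CH/- → run C
t=24: L0/L1/L2 = -/CH/- → run C
t=25: L0/L1/L2 = -/CH/- → run C
t=26: L0/L1/L2 = -/H/- → run H
t=27: L0/L1/L2 = -/H/- → run H
t=28: L0/L1/L2 = -/H/- → run H
t=29: (idle)
t=30: (idle)
t=31: (idle)
t=32: (idle)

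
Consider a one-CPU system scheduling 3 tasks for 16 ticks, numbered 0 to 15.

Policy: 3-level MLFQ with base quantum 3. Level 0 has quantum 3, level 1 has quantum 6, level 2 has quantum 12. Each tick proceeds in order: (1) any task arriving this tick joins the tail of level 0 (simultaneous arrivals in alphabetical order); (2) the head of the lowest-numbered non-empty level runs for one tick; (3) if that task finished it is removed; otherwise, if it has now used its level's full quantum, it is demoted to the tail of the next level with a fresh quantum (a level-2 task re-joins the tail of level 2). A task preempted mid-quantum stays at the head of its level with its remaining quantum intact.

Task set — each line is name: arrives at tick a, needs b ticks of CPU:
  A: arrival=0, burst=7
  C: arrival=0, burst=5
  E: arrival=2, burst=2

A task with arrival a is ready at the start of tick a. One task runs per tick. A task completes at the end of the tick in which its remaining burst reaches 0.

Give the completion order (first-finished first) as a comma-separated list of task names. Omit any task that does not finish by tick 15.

t=0: L0/L1/L2 = AC/-/- → run A
t=1: L0/L1/L2 = AC/-/- → run A
t=2: L0/L1/L2 = ACE/-/- → run A
t=3: L0/L1/L2 = CE/A/- → run C
t=4: L0/L1/L2 = CE/A/- → run C
t=5: L0/L1/L2 = CE/A/- → run C
t=6: L0/L1/L2 = E/AC/- → run E
t=7: L0/L1/L2 = E/AC/- → run E
t=8: L0/L1/L2 = -/AC/- → run A
t=9: L0/L1/L2 = -/AC/- → run A
t=10: L0/L1/L2 = -/AC/- → run A
t=11: L0/L1/L2 = -/AC/- → run A
t=12: L0/L1/L2 = -/C/- → run C
t=13: L0/L1/L2 = -/C/- → run C
t=14: (idle)
t=15: (idle)

completion order = E, A, C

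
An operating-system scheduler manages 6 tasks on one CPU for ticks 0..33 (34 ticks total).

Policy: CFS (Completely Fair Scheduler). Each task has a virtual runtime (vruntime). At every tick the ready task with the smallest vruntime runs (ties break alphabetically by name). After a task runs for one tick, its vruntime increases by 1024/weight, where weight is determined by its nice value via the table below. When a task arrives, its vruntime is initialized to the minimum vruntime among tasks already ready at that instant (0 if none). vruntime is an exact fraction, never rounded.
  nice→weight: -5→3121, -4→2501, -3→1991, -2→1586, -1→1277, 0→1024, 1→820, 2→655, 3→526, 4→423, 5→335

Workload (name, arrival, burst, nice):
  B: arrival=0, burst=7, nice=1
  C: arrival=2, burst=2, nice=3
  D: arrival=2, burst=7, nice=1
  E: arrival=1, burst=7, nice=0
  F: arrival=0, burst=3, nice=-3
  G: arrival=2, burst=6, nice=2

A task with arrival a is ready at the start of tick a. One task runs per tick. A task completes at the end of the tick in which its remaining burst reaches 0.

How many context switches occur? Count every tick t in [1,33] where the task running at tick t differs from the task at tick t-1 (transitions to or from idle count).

t=0: vr[B=0 F=0] → run B
t=1: vr[B=256/205 E=0 F=0] → run E
t=2: vr[B=256/205 C=0 D=0 E=1 F=0 G=0] → run C
t=3: vr[B=256/205 C=512/263 D=0 E=1 F=0 G=0] → run D
t=4: vr[B=256/205 C=512/263 D=256/205 E=1 F=0 G=0] → run F
t=5: vr[B=256/205 C=512/263 D=256/205 E=1 F=1024/1991 G=0] → run G
t=6: vr[B=256/205 C=512/263 D=256/205 E=1 F=1024/1991 G=1024/655] → run F
t=7: vr[B=256/205 C=512/263 D=256/205 E=1 F=2048/1991 G=1024/655] → run E
t=8: vr[B=256/205 C=512/263 D=256/205 E=2 F=2048/1991 G=1024/655] → run F
t=9: vr[B=256/205 C=512/263 D=256/205 E=2 G=1024/655] → run B
t=10: vr[B=512/205 C=512/263 D=256/205 E=2 G=1024/655] → run D
t=11: vr[B=512/205 C=512/263 D=512/205 E=2 G=1024/655] → run G
t=12: vr[B=512/205 C=512/263 D=512/205 E=2 G=2048/655] → run C
t=13: vr[B=512/205 D=512/205 E=2 G=2048/655] → run E
t=14: vr[B=512/205 D=512/205 E=3 G=2048/655] → run B
t=15: vr[B=768/205 D=512/205 E=3 G=2048/655] → run D
t=16: vr[B=768/205 D=768/205 E=3 G=2048/655] → run E
t=17: vr[B=768/205 D=768/205 E=4 G=2048/655] → run G
t=18: vr[B=768/205 D=768/205 E=4 G=3072/655] → run B
t=19: vr[B=1024/205 D=768/205 E=4 G=3072/655] → run D
t=20: vr[B=1024/205 D=1024/205 E=4 G=3072/655] → run E
t=21: vr[B=1024/205 D=1024/205 E=5 G=3072/655] → run G
t=22: vr[B=1024/205 D=1024/205 E=5 G=4096/655] → run B
t=23: vr[B=256/41 D=1024/205 E=5 G=4096/655] → run D
t=24: vr[B=256/41 D=256/41 E=5 G=4096/655] → run E
t=25: vr[B=256/41 D=256/41 E=6 G=4096/655] → run E
t=26: vr[B=256/41 D=256/41 G=4096/655] → run B
t=27: vr[B=1536/205 D=256/41 G=4096/655] → run D
t=28: vr[B=1536/205 D=1536/205 G=4096/655] → run G
t=29: vr[B=1536/205 D=1536/205 G=1024/131] → run B
t=30: vr[D=1536/205 G=1024/131] → run D
t=31: vr[G=1024/131] → run G
t=32: (idle)
t=33: (idle)

context switches = 31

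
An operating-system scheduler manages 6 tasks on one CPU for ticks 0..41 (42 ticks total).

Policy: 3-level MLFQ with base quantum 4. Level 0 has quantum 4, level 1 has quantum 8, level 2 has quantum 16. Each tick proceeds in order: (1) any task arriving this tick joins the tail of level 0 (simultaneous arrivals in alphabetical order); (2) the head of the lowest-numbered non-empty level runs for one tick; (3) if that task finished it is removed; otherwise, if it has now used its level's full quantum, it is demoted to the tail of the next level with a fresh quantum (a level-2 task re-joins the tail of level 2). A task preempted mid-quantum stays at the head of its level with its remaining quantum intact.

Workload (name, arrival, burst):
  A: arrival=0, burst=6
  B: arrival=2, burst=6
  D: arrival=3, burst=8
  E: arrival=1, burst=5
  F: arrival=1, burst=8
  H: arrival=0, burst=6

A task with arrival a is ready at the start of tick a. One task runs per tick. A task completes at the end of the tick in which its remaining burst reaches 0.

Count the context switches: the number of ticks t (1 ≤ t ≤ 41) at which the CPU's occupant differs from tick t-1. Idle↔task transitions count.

context switches = 12

t=0: L0/L1/L2 = AH/-/- → run A
t=1: L0/L1/L2 = AHEF/-/- → run A
t=2: L0/L1/L2 = AHEFB/-/- → run A
t=3: L0/L1/L2 = AHEFBD/-/- → run A
t=4: L0/L1/L2 = HEFBD/A/- → run H
t=5: L0/L1/L2 = HEFBD/A/- → run H
t=6: L0/L1/L2 = HEFBD/A/- → run H
t=7: L0/L1/L2 = HEFBD/A/- → run H
t=8: L0/L1/L2 = EFBD/AH/- → run E
t=9: L0/L1/L2 = EFBD/AH/- → run E
t=10: L0/L1/L2 = EFBD/AH/- → run E
t=11: L0/L1/L2 = EFBD/AH/- → run E
t=12: L0/L1/L2 = FBD/AHE/- → run F
t=13: L0/L1/L2 = FBD/AHE/- → run F
t=14: L0/L1/L2 = FBD/AHE/- → run F
t=15: L0/L1/L2 = FBD/AHE/- → run F
t=16: L0/L1/L2 = BD/AHEF/- → run B
t=17: L0/L1/L2 = BD/AHEF/- → run B
t=18: L0/L1/L2 = BD/AHEF/- → run B
t=19: L0/L1/L2 = BD/AHEF/- → run B
t=20: L0/L1/L2 = D/AHEFB/- → run D
t=21: L0/L1/L2 = D/AHEFB/- → run D
t=22: L0/L1/L2 = D/AHEFB/- → run D
t=23: L0/L1/L2 = D/AHEFB/- → run D
t=24: L0/L1/L2 = -/AHEFBD/- → run A
t=25: L0/L1/L2 = -/AHEFBD/- → run A
t=26: L0/L1/L2 = -/HEFBD/- → run H
t=27: L0/L1/L2 = -/HEFBD/- → run H
t=28: L0/L1/L2 = -/EFBD/- → run E
t=29: L0/L1/L2 = -/FBD/- → run F
t=30: L0/L1/L2 = -/FBD/- → run F
t=31: L0/L1/L2 = -/FBD/- → run F
t=32: L0/L1/L2 = -/FBD/- → run F
t=33: L0/L1/L2 = -/BD/- → run B
t=34: L0/L1/L2 = -/BD/- → run B
t=35: L0/L1/L2 = -/D/- → run D
t=36: L0/L1/L2 = -/D/- → run D
t=37: L0/L1/L2 = -/D/- → run D
t=38: L0/L1/L2 = -/D/- → run D
t=39: (idle)
t=40: (idle)
t=41: (idle)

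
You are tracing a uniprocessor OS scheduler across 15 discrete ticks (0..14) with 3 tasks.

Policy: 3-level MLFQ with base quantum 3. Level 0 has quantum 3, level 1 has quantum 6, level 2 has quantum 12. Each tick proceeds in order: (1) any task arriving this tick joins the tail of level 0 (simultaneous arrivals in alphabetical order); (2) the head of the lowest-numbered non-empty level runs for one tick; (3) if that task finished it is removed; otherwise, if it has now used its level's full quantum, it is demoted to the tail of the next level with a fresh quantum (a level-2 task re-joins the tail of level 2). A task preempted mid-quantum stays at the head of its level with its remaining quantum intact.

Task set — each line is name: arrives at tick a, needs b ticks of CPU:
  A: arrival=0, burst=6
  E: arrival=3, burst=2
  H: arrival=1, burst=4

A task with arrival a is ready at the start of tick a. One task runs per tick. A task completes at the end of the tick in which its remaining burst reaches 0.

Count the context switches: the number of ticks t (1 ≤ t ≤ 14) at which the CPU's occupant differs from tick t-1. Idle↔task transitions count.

t=0: L0/L1/L2 = A/-/- → run A
t=1: L0/L1/L2 = AH/-/- → run A
t=2: L0/L1/L2 = AH/-/- → run A
t=3: L0/L1/L2 = HE/A/- → run H
t=4: L0/L1/L2 = HE/A/- → run H
t=5: L0/L1/L2 = HE/A/- → run H
t=6: L0/L1/L2 = E/AH/- → run E
t=7: L0/L1/L2 = E/AH/- → run E
t=8: L0/L1/L2 = -/AH/- → run A
t=9: L0/L1/L2 = -/AH/- → run A
t=10: L0/L1/L2 = -/AH/- → run A
t=11: L0/L1/L2 = -/H/- → run H
t=12: (idle)
t=13: (idle)
t=14: (idle)

context switches = 5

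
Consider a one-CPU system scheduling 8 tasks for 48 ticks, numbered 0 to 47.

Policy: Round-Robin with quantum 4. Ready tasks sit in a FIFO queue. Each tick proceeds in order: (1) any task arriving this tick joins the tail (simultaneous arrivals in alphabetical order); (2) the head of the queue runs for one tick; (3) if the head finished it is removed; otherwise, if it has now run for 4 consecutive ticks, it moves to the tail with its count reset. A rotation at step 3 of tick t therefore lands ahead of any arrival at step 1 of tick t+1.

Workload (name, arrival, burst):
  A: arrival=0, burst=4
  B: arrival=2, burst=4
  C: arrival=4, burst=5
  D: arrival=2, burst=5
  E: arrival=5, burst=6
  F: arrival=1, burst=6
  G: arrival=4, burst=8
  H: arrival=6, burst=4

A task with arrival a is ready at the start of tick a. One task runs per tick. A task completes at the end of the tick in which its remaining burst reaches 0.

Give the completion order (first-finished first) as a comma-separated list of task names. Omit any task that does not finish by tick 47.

t=0: queue=[A] q_used=0 → run A
t=1: queue=[A,F] q_used=1 → run A
t=2: queue=[A,F,B,D] q_used=2 → run A
t=3: queue=[A,F,B,D] q_used=3 → run A
t=4: queue=[F,B,D,C,G] q_used=0 → run F
t=5: queue=[F,B,D,C,G,E] q_used=1 → run F
t=6: queue=[F,B,D,C,G,E,H] q_used=2 → run F
t=7: queue=[F,B,D,C,G,E,H] q_used=3 → run F
t=8: queue=[B,D,C,G,E,H,F] q_used=0 → run B
t=9: queue=[B,D,C,G,E,H,F] q_used=1 → run B
t=10: queue=[B,D,C,G,E,H,F] q_used=2 → run B
t=11: queue=[B,D,C,G,E,H,F] q_used=3 → run B
t=12: queue=[D,C,G,E,H,F] q_used=0 → run D
t=13: queue=[D,C,G,E,H,F] q_used=1 → run D
t=14: queue=[D,C,G,E,H,F] q_used=2 → run D
t=15: queue=[D,C,G,E,H,F] q_used=3 → run D
t=16: queue=[C,G,E,H,F,D] q_used=0 → run C
t=17: queue=[C,G,E,H,F,D] q_used=1 → run C
t=18: queue=[C,G,E,H,F,D] q_used=2 → run C
t=19: queue=[C,G,E,H,F,D] q_used=3 → run C
t=20: queue=[G,E,H,F,D,C] q_used=0 → run G
t=21: queue=[G,E,H,F,D,C] q_used=1 → run G
t=22: queue=[G,E,H,F,D,C] q_used=2 → run G
t=23: queue=[G,E,H,F,D,C] q_used=3 → run G
t=24: queue=[E,H,F,D,C,G] q_used=0 → run E
t=25: queue=[E,H,F,D,C,G] q_used=1 → run E
t=26: queue=[E,H,F,D,C,G] q_used=2 → run E
t=27: queue=[E,H,F,D,C,G] q_used=3 → run E
t=28: queue=[H,F,D,C,G,E] q_used=0 → run H
t=29: queue=[H,F,D,C,G,E] q_used=1 → run H
t=30: queue=[H,F,D,C,G,E] q_used=2 → run H
t=31: queue=[H,F,D,C,G,E] q_used=3 → run H
t=32: queue=[F,D,C,G,E] q_used=0 → run F
t=33: queue=[F,D,C,G,E] q_used=1 → run F
t=34: queue=[D,C,G,E] q_used=0 → run D
t=35: queue=[C,G,E] q_used=0 → run C
t=36: queue=[G,E] q_used=0 → run G
t=37: queue=[G,E] q_used=1 → run G
t=38: queue=[G,E] q_used=2 → run G
t=39: queue=[G,E] q_used=3 → run G
t=40: queue=[E] q_used=0 → run E
t=41: queue=[E] q_used=1 → run E
t=42: (idle)
t=43: (idle)
t=44: (idle)
t=45: (idle)
t=46: (idle)
t=47: (idle)

completion order = A, B, H, F, D, C, G, E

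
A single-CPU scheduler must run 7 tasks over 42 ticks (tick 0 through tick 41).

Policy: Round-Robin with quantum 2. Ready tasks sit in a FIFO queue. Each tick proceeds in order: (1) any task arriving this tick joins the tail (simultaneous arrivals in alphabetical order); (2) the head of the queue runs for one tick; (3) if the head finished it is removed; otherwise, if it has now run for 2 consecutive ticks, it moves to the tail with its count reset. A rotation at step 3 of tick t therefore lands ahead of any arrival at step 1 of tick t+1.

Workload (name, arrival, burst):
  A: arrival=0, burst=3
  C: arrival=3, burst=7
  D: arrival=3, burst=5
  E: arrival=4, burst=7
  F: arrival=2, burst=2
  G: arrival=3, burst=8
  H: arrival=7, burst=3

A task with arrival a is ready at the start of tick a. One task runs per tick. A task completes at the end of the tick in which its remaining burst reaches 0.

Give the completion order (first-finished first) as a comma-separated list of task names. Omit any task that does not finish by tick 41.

t=0: queue=[A] q_used=0 → run A
t=1: queue=[A] q_used=1 → run A
t=2: queue=[A,F] q_used=0 → run A
t=3: queue=[F,C,D,G] q_used=0 → run F
t=4: queue=[F,C,D,G,E] q_used=1 → run F
t=5: queue=[C,D,G,E] q_used=0 → run C
t=6: queue=[C,D,G,E] q_used=1 → run C
t=7: queue=[D,G,E,C,H] q_used=0 → run D
t=8: queue=[D,G,E,C,H] q_used=1 → run D
t=9: queue=[G,E,C,H,D] q_used=0 → run G
t=10: queue=[G,E,C,H,D] q_used=1 → run G
t=11: queue=[E,C,H,D,G] q_used=0 → run E
t=12: queue=[E,C,H,D,G] q_used=1 → run E
t=13: queue=[C,H,D,G,E] q_used=0 → run C
t=14: queue=[C,H,D,G,E] q_used=1 → run C
t=15: queue=[H,D,G,E,C] q_used=0 → run H
t=16: queue=[H,D,G,E,C] q_used=1 → run H
t=17: queue=[D,G,E,C,H] q_used=0 → run D
t=18: queue=[D,G,E,C,H] q_used=1 → run D
t=19: queue=[G,E,C,H,D] q_used=0 → run G
t=20: queue=[G,E,C,H,D] q_used=1 → run G
t=21: queue=[E,C,H,D,G] q_used=0 → run E
t=22: queue=[E,C,H,D,G] q_used=1 → run E
t=23: queue=[C,H,D,G,E] q_used=0 → run C
t=24: queue=[C,H,D,G,E] q_used=1 → run C
t=25: queue=[H,D,G,E,C] q_used=0 → run H
t=26: queue=[D,G,E,C] q_used=0 → run D
t=27: queue=[G,E,C] q_used=0 → run G
t=28: queue=[G,E,C] q_used=1 → run G
t=29: queue=[E,C,G] q_used=0 → run E
t=30: queue=[E,C,G] q_used=1 → run E
t=31: queue=[C,G,E] q_used=0 → run C
t=32: queue=[G,E] q_used=0 → run G
t=33: queue=[G,E] q_used=1 → run G
t=34: queue=[E] q_used=0 → run E
t=35: (idle)
t=36: (idle)
t=37: (idle)
t=38: (idle)
t=39: (idle)
t=40: (idle)
t=41: (idle)

completion order = A, F, H, D, C, G, E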